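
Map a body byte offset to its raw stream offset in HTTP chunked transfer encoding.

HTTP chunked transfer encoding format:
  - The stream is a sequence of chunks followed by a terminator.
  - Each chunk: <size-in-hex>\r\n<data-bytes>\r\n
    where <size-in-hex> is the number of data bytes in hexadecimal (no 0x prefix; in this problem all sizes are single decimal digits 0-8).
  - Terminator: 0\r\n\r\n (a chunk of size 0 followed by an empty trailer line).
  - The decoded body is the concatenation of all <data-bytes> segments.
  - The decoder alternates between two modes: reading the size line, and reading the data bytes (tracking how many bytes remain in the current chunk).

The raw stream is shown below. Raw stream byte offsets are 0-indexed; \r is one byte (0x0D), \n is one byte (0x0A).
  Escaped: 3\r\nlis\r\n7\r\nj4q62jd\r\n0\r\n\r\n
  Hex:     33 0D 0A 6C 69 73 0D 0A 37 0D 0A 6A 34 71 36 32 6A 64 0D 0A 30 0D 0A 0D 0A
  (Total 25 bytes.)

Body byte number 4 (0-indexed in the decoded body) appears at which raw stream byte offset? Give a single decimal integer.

Chunk 1: stream[0..1]='3' size=0x3=3, data at stream[3..6]='lis' -> body[0..3], body so far='lis'
Chunk 2: stream[8..9]='7' size=0x7=7, data at stream[11..18]='j4q62jd' -> body[3..10], body so far='lisj4q62jd'
Chunk 3: stream[20..21]='0' size=0 (terminator). Final body='lisj4q62jd' (10 bytes)
Body byte 4 at stream offset 12

Answer: 12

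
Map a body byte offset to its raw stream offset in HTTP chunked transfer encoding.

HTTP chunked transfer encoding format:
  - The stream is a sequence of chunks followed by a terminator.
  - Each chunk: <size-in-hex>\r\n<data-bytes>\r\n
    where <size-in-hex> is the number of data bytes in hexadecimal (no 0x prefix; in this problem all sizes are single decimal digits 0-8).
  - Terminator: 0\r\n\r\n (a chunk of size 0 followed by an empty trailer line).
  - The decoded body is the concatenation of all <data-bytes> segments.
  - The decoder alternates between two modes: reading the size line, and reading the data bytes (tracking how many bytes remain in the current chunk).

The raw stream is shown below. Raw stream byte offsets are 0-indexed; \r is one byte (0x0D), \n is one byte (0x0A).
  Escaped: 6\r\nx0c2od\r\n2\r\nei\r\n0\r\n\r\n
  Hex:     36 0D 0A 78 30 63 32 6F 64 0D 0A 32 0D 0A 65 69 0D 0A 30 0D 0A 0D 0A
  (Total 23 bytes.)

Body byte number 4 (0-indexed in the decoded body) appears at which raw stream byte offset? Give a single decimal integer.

Chunk 1: stream[0..1]='6' size=0x6=6, data at stream[3..9]='x0c2od' -> body[0..6], body so far='x0c2od'
Chunk 2: stream[11..12]='2' size=0x2=2, data at stream[14..16]='ei' -> body[6..8], body so far='x0c2odei'
Chunk 3: stream[18..19]='0' size=0 (terminator). Final body='x0c2odei' (8 bytes)
Body byte 4 at stream offset 7

Answer: 7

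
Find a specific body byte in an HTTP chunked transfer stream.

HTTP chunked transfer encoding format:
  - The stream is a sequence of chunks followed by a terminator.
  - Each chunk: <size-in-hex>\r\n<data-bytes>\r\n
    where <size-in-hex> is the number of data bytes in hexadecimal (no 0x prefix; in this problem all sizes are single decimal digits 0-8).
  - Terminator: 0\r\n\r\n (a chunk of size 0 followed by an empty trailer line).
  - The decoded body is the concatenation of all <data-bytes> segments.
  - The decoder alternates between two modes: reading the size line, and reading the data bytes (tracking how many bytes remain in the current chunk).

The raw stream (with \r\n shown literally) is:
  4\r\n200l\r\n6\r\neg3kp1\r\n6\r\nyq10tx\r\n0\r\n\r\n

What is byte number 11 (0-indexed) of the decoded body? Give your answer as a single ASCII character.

Answer: q

Derivation:
Chunk 1: stream[0..1]='4' size=0x4=4, data at stream[3..7]='200l' -> body[0..4], body so far='200l'
Chunk 2: stream[9..10]='6' size=0x6=6, data at stream[12..18]='eg3kp1' -> body[4..10], body so far='200leg3kp1'
Chunk 3: stream[20..21]='6' size=0x6=6, data at stream[23..29]='yq10tx' -> body[10..16], body so far='200leg3kp1yq10tx'
Chunk 4: stream[31..32]='0' size=0 (terminator). Final body='200leg3kp1yq10tx' (16 bytes)
Body byte 11 = 'q'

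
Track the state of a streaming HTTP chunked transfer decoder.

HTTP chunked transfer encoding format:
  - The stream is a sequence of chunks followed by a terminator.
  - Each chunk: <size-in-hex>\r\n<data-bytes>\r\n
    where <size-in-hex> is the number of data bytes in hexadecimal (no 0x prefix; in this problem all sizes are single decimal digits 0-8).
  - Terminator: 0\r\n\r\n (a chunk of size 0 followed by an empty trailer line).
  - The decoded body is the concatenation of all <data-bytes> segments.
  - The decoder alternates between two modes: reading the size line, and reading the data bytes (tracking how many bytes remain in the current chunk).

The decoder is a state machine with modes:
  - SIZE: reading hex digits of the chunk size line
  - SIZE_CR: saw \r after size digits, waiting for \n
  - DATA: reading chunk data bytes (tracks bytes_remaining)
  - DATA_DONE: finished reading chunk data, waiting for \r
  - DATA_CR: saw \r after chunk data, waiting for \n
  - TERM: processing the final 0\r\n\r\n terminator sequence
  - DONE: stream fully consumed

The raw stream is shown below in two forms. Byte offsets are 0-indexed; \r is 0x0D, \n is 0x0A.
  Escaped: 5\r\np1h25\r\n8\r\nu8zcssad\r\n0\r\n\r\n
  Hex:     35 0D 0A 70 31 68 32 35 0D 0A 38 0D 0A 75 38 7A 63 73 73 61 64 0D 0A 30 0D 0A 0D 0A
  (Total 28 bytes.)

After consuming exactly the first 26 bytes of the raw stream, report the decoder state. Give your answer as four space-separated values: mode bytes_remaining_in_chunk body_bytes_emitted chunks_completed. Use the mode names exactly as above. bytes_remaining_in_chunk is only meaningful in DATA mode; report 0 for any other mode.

Byte 0 = '5': mode=SIZE remaining=0 emitted=0 chunks_done=0
Byte 1 = 0x0D: mode=SIZE_CR remaining=0 emitted=0 chunks_done=0
Byte 2 = 0x0A: mode=DATA remaining=5 emitted=0 chunks_done=0
Byte 3 = 'p': mode=DATA remaining=4 emitted=1 chunks_done=0
Byte 4 = '1': mode=DATA remaining=3 emitted=2 chunks_done=0
Byte 5 = 'h': mode=DATA remaining=2 emitted=3 chunks_done=0
Byte 6 = '2': mode=DATA remaining=1 emitted=4 chunks_done=0
Byte 7 = '5': mode=DATA_DONE remaining=0 emitted=5 chunks_done=0
Byte 8 = 0x0D: mode=DATA_CR remaining=0 emitted=5 chunks_done=0
Byte 9 = 0x0A: mode=SIZE remaining=0 emitted=5 chunks_done=1
Byte 10 = '8': mode=SIZE remaining=0 emitted=5 chunks_done=1
Byte 11 = 0x0D: mode=SIZE_CR remaining=0 emitted=5 chunks_done=1
Byte 12 = 0x0A: mode=DATA remaining=8 emitted=5 chunks_done=1
Byte 13 = 'u': mode=DATA remaining=7 emitted=6 chunks_done=1
Byte 14 = '8': mode=DATA remaining=6 emitted=7 chunks_done=1
Byte 15 = 'z': mode=DATA remaining=5 emitted=8 chunks_done=1
Byte 16 = 'c': mode=DATA remaining=4 emitted=9 chunks_done=1
Byte 17 = 's': mode=DATA remaining=3 emitted=10 chunks_done=1
Byte 18 = 's': mode=DATA remaining=2 emitted=11 chunks_done=1
Byte 19 = 'a': mode=DATA remaining=1 emitted=12 chunks_done=1
Byte 20 = 'd': mode=DATA_DONE remaining=0 emitted=13 chunks_done=1
Byte 21 = 0x0D: mode=DATA_CR remaining=0 emitted=13 chunks_done=1
Byte 22 = 0x0A: mode=SIZE remaining=0 emitted=13 chunks_done=2
Byte 23 = '0': mode=SIZE remaining=0 emitted=13 chunks_done=2
Byte 24 = 0x0D: mode=SIZE_CR remaining=0 emitted=13 chunks_done=2
Byte 25 = 0x0A: mode=TERM remaining=0 emitted=13 chunks_done=2

Answer: TERM 0 13 2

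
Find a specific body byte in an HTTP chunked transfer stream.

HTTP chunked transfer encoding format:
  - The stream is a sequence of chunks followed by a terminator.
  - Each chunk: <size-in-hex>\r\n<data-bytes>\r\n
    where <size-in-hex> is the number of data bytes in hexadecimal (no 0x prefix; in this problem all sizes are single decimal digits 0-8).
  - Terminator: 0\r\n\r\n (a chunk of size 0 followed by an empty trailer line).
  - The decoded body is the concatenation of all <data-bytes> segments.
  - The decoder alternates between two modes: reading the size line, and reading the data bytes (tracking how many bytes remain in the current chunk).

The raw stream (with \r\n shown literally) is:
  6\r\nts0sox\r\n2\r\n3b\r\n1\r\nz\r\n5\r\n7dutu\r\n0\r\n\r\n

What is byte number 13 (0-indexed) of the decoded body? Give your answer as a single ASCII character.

Answer: u

Derivation:
Chunk 1: stream[0..1]='6' size=0x6=6, data at stream[3..9]='ts0sox' -> body[0..6], body so far='ts0sox'
Chunk 2: stream[11..12]='2' size=0x2=2, data at stream[14..16]='3b' -> body[6..8], body so far='ts0sox3b'
Chunk 3: stream[18..19]='1' size=0x1=1, data at stream[21..22]='z' -> body[8..9], body so far='ts0sox3bz'
Chunk 4: stream[24..25]='5' size=0x5=5, data at stream[27..32]='7dutu' -> body[9..14], body so far='ts0sox3bz7dutu'
Chunk 5: stream[34..35]='0' size=0 (terminator). Final body='ts0sox3bz7dutu' (14 bytes)
Body byte 13 = 'u'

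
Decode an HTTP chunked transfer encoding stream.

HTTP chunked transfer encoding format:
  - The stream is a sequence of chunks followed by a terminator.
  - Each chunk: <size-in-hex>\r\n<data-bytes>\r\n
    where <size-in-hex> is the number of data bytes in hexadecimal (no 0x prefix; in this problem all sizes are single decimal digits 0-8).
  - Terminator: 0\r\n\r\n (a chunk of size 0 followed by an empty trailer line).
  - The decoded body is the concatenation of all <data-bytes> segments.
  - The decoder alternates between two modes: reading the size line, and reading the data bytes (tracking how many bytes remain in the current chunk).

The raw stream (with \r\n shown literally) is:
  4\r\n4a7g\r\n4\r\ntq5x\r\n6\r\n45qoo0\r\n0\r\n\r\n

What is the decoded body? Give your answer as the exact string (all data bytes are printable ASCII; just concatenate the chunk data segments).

Answer: 4a7gtq5x45qoo0

Derivation:
Chunk 1: stream[0..1]='4' size=0x4=4, data at stream[3..7]='4a7g' -> body[0..4], body so far='4a7g'
Chunk 2: stream[9..10]='4' size=0x4=4, data at stream[12..16]='tq5x' -> body[4..8], body so far='4a7gtq5x'
Chunk 3: stream[18..19]='6' size=0x6=6, data at stream[21..27]='45qoo0' -> body[8..14], body so far='4a7gtq5x45qoo0'
Chunk 4: stream[29..30]='0' size=0 (terminator). Final body='4a7gtq5x45qoo0' (14 bytes)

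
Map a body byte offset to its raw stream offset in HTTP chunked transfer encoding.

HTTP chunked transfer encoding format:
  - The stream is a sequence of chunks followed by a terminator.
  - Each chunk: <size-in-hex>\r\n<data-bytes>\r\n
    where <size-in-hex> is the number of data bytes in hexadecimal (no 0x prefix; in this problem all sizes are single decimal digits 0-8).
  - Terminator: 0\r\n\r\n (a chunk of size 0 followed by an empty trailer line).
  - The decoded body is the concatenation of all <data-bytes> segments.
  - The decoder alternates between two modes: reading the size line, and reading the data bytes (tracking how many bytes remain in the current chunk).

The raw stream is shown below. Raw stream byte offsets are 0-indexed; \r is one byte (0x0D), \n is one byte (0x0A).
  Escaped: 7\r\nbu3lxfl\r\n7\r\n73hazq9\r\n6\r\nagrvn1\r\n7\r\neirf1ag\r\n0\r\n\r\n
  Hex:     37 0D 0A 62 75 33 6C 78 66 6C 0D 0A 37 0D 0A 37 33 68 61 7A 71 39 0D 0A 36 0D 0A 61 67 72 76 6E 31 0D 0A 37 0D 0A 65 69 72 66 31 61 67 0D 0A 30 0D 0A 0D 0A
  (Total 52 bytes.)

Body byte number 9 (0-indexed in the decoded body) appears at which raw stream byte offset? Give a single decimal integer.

Answer: 17

Derivation:
Chunk 1: stream[0..1]='7' size=0x7=7, data at stream[3..10]='bu3lxfl' -> body[0..7], body so far='bu3lxfl'
Chunk 2: stream[12..13]='7' size=0x7=7, data at stream[15..22]='73hazq9' -> body[7..14], body so far='bu3lxfl73hazq9'
Chunk 3: stream[24..25]='6' size=0x6=6, data at stream[27..33]='agrvn1' -> body[14..20], body so far='bu3lxfl73hazq9agrvn1'
Chunk 4: stream[35..36]='7' size=0x7=7, data at stream[38..45]='eirf1ag' -> body[20..27], body so far='bu3lxfl73hazq9agrvn1eirf1ag'
Chunk 5: stream[47..48]='0' size=0 (terminator). Final body='bu3lxfl73hazq9agrvn1eirf1ag' (27 bytes)
Body byte 9 at stream offset 17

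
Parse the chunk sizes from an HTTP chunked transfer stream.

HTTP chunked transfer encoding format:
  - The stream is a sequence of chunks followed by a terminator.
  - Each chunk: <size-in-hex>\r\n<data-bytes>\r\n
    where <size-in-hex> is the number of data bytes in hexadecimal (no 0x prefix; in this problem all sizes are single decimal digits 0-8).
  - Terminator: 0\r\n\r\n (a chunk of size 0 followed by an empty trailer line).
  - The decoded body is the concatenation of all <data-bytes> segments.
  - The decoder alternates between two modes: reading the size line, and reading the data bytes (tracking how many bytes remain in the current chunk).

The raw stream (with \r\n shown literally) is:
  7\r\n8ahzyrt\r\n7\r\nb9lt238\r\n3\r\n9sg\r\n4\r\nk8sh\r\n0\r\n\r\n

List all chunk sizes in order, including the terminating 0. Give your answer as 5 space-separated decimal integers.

Chunk 1: stream[0..1]='7' size=0x7=7, data at stream[3..10]='8ahzyrt' -> body[0..7], body so far='8ahzyrt'
Chunk 2: stream[12..13]='7' size=0x7=7, data at stream[15..22]='b9lt238' -> body[7..14], body so far='8ahzyrtb9lt238'
Chunk 3: stream[24..25]='3' size=0x3=3, data at stream[27..30]='9sg' -> body[14..17], body so far='8ahzyrtb9lt2389sg'
Chunk 4: stream[32..33]='4' size=0x4=4, data at stream[35..39]='k8sh' -> body[17..21], body so far='8ahzyrtb9lt2389sgk8sh'
Chunk 5: stream[41..42]='0' size=0 (terminator). Final body='8ahzyrtb9lt2389sgk8sh' (21 bytes)

Answer: 7 7 3 4 0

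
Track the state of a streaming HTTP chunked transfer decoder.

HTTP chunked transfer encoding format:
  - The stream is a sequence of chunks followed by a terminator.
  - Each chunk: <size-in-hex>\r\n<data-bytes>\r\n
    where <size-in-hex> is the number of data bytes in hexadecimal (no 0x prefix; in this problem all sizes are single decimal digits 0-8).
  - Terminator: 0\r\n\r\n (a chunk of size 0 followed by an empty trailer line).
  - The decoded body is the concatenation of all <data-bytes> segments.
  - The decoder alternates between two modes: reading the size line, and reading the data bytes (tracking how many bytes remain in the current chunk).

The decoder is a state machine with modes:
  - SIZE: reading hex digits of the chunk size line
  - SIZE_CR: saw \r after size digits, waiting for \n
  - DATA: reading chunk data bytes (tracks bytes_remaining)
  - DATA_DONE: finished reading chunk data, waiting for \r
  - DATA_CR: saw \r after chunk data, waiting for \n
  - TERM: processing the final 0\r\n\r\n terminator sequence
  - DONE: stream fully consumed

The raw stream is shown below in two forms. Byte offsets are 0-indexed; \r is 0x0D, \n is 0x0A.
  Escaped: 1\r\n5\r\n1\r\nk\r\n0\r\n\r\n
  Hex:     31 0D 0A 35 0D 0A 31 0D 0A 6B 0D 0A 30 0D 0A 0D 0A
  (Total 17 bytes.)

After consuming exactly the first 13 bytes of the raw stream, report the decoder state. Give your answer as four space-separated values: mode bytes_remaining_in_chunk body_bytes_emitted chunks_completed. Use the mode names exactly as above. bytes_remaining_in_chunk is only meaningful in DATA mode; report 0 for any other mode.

Answer: SIZE 0 2 2

Derivation:
Byte 0 = '1': mode=SIZE remaining=0 emitted=0 chunks_done=0
Byte 1 = 0x0D: mode=SIZE_CR remaining=0 emitted=0 chunks_done=0
Byte 2 = 0x0A: mode=DATA remaining=1 emitted=0 chunks_done=0
Byte 3 = '5': mode=DATA_DONE remaining=0 emitted=1 chunks_done=0
Byte 4 = 0x0D: mode=DATA_CR remaining=0 emitted=1 chunks_done=0
Byte 5 = 0x0A: mode=SIZE remaining=0 emitted=1 chunks_done=1
Byte 6 = '1': mode=SIZE remaining=0 emitted=1 chunks_done=1
Byte 7 = 0x0D: mode=SIZE_CR remaining=0 emitted=1 chunks_done=1
Byte 8 = 0x0A: mode=DATA remaining=1 emitted=1 chunks_done=1
Byte 9 = 'k': mode=DATA_DONE remaining=0 emitted=2 chunks_done=1
Byte 10 = 0x0D: mode=DATA_CR remaining=0 emitted=2 chunks_done=1
Byte 11 = 0x0A: mode=SIZE remaining=0 emitted=2 chunks_done=2
Byte 12 = '0': mode=SIZE remaining=0 emitted=2 chunks_done=2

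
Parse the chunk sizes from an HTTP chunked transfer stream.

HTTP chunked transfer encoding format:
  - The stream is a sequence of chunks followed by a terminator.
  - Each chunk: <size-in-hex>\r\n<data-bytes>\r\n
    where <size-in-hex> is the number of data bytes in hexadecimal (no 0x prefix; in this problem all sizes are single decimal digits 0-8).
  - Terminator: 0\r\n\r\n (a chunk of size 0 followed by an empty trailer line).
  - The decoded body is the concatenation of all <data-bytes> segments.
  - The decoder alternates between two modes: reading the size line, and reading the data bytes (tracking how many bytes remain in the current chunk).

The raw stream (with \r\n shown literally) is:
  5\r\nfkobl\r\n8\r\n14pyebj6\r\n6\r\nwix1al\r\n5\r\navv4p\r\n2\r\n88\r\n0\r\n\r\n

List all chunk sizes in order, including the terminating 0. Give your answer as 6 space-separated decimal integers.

Answer: 5 8 6 5 2 0

Derivation:
Chunk 1: stream[0..1]='5' size=0x5=5, data at stream[3..8]='fkobl' -> body[0..5], body so far='fkobl'
Chunk 2: stream[10..11]='8' size=0x8=8, data at stream[13..21]='14pyebj6' -> body[5..13], body so far='fkobl14pyebj6'
Chunk 3: stream[23..24]='6' size=0x6=6, data at stream[26..32]='wix1al' -> body[13..19], body so far='fkobl14pyebj6wix1al'
Chunk 4: stream[34..35]='5' size=0x5=5, data at stream[37..42]='avv4p' -> body[19..24], body so far='fkobl14pyebj6wix1alavv4p'
Chunk 5: stream[44..45]='2' size=0x2=2, data at stream[47..49]='88' -> body[24..26], body so far='fkobl14pyebj6wix1alavv4p88'
Chunk 6: stream[51..52]='0' size=0 (terminator). Final body='fkobl14pyebj6wix1alavv4p88' (26 bytes)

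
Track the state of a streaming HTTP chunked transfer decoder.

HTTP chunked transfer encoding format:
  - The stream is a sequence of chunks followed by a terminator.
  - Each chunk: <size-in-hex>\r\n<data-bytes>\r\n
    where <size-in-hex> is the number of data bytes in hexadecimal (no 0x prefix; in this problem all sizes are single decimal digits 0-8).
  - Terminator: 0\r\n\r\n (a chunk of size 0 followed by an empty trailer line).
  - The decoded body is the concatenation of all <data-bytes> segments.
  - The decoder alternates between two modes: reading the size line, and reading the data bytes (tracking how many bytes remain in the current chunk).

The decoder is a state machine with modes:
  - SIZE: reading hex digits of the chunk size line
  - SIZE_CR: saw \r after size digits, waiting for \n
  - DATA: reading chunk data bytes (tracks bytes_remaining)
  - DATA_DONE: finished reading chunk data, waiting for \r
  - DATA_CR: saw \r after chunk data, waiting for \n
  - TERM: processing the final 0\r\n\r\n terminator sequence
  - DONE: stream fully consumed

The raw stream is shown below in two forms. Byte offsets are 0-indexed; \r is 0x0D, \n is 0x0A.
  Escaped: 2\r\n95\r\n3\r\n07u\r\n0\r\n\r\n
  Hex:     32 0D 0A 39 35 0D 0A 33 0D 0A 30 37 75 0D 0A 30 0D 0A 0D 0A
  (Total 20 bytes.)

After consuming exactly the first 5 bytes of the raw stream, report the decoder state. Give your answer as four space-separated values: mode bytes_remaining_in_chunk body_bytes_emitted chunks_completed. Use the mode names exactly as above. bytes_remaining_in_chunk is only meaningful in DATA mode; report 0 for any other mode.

Byte 0 = '2': mode=SIZE remaining=0 emitted=0 chunks_done=0
Byte 1 = 0x0D: mode=SIZE_CR remaining=0 emitted=0 chunks_done=0
Byte 2 = 0x0A: mode=DATA remaining=2 emitted=0 chunks_done=0
Byte 3 = '9': mode=DATA remaining=1 emitted=1 chunks_done=0
Byte 4 = '5': mode=DATA_DONE remaining=0 emitted=2 chunks_done=0

Answer: DATA_DONE 0 2 0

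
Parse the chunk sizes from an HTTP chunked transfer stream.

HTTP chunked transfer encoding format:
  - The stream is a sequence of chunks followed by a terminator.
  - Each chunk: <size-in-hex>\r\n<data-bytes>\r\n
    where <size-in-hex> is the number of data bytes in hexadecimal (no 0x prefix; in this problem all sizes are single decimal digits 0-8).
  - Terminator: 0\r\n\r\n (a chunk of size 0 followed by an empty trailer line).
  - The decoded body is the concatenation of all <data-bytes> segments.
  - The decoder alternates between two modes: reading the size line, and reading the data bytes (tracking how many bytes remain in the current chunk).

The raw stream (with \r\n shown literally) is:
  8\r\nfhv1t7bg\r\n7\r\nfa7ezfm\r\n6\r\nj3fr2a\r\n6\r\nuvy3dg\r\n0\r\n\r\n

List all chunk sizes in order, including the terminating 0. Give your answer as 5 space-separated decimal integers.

Chunk 1: stream[0..1]='8' size=0x8=8, data at stream[3..11]='fhv1t7bg' -> body[0..8], body so far='fhv1t7bg'
Chunk 2: stream[13..14]='7' size=0x7=7, data at stream[16..23]='fa7ezfm' -> body[8..15], body so far='fhv1t7bgfa7ezfm'
Chunk 3: stream[25..26]='6' size=0x6=6, data at stream[28..34]='j3fr2a' -> body[15..21], body so far='fhv1t7bgfa7ezfmj3fr2a'
Chunk 4: stream[36..37]='6' size=0x6=6, data at stream[39..45]='uvy3dg' -> body[21..27], body so far='fhv1t7bgfa7ezfmj3fr2auvy3dg'
Chunk 5: stream[47..48]='0' size=0 (terminator). Final body='fhv1t7bgfa7ezfmj3fr2auvy3dg' (27 bytes)

Answer: 8 7 6 6 0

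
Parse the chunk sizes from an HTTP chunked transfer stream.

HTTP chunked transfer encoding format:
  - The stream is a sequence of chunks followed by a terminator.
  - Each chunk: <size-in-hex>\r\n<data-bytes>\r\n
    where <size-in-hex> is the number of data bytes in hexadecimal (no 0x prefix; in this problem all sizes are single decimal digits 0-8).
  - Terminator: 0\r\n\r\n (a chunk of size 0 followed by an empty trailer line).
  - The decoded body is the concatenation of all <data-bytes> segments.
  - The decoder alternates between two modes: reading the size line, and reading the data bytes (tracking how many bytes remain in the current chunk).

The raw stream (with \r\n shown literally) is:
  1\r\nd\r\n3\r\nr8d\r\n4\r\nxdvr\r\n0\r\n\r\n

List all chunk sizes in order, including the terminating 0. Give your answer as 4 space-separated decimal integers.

Answer: 1 3 4 0

Derivation:
Chunk 1: stream[0..1]='1' size=0x1=1, data at stream[3..4]='d' -> body[0..1], body so far='d'
Chunk 2: stream[6..7]='3' size=0x3=3, data at stream[9..12]='r8d' -> body[1..4], body so far='dr8d'
Chunk 3: stream[14..15]='4' size=0x4=4, data at stream[17..21]='xdvr' -> body[4..8], body so far='dr8dxdvr'
Chunk 4: stream[23..24]='0' size=0 (terminator). Final body='dr8dxdvr' (8 bytes)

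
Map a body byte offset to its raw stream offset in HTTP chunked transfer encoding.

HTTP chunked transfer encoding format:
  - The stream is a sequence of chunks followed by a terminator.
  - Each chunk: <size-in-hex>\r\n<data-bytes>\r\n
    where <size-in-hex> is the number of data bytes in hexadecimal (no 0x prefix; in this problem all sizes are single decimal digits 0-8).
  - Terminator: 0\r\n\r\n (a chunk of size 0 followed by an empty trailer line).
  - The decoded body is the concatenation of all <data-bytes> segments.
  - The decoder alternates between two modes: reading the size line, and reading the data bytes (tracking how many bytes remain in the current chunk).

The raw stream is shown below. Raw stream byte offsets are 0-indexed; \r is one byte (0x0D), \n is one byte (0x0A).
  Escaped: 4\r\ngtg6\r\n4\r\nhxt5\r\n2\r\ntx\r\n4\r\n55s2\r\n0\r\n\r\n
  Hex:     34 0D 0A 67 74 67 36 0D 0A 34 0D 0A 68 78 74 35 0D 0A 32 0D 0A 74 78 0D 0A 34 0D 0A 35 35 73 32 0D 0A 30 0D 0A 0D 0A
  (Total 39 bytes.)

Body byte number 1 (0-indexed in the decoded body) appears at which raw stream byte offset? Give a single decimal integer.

Chunk 1: stream[0..1]='4' size=0x4=4, data at stream[3..7]='gtg6' -> body[0..4], body so far='gtg6'
Chunk 2: stream[9..10]='4' size=0x4=4, data at stream[12..16]='hxt5' -> body[4..8], body so far='gtg6hxt5'
Chunk 3: stream[18..19]='2' size=0x2=2, data at stream[21..23]='tx' -> body[8..10], body so far='gtg6hxt5tx'
Chunk 4: stream[25..26]='4' size=0x4=4, data at stream[28..32]='55s2' -> body[10..14], body so far='gtg6hxt5tx55s2'
Chunk 5: stream[34..35]='0' size=0 (terminator). Final body='gtg6hxt5tx55s2' (14 bytes)
Body byte 1 at stream offset 4

Answer: 4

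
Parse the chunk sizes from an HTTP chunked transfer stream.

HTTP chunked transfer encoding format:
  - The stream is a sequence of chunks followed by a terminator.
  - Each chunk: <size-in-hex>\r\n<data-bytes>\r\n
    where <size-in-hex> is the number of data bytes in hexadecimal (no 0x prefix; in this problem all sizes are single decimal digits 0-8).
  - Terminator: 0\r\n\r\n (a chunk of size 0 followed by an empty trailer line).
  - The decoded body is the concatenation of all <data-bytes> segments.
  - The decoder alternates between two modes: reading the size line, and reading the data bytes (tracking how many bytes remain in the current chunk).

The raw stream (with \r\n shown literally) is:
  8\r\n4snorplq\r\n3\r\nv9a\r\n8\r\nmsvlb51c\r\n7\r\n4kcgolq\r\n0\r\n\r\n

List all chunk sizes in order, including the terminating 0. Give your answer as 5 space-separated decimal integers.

Answer: 8 3 8 7 0

Derivation:
Chunk 1: stream[0..1]='8' size=0x8=8, data at stream[3..11]='4snorplq' -> body[0..8], body so far='4snorplq'
Chunk 2: stream[13..14]='3' size=0x3=3, data at stream[16..19]='v9a' -> body[8..11], body so far='4snorplqv9a'
Chunk 3: stream[21..22]='8' size=0x8=8, data at stream[24..32]='msvlb51c' -> body[11..19], body so far='4snorplqv9amsvlb51c'
Chunk 4: stream[34..35]='7' size=0x7=7, data at stream[37..44]='4kcgolq' -> body[19..26], body so far='4snorplqv9amsvlb51c4kcgolq'
Chunk 5: stream[46..47]='0' size=0 (terminator). Final body='4snorplqv9amsvlb51c4kcgolq' (26 bytes)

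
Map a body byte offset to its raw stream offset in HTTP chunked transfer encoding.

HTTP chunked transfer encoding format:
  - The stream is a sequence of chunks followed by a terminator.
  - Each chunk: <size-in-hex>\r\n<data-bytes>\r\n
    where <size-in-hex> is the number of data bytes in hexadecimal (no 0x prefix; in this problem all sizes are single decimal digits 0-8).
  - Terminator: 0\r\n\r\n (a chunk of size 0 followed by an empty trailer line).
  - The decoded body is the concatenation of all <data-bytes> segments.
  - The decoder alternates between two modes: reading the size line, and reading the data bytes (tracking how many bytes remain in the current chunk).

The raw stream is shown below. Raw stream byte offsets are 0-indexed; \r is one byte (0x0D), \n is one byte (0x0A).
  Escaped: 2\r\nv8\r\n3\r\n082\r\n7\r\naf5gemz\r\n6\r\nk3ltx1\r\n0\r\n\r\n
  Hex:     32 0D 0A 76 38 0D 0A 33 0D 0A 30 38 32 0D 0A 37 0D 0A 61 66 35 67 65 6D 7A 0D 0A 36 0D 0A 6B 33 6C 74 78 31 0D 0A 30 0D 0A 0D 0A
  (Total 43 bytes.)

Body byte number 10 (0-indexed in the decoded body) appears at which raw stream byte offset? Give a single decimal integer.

Chunk 1: stream[0..1]='2' size=0x2=2, data at stream[3..5]='v8' -> body[0..2], body so far='v8'
Chunk 2: stream[7..8]='3' size=0x3=3, data at stream[10..13]='082' -> body[2..5], body so far='v8082'
Chunk 3: stream[15..16]='7' size=0x7=7, data at stream[18..25]='af5gemz' -> body[5..12], body so far='v8082af5gemz'
Chunk 4: stream[27..28]='6' size=0x6=6, data at stream[30..36]='k3ltx1' -> body[12..18], body so far='v8082af5gemzk3ltx1'
Chunk 5: stream[38..39]='0' size=0 (terminator). Final body='v8082af5gemzk3ltx1' (18 bytes)
Body byte 10 at stream offset 23

Answer: 23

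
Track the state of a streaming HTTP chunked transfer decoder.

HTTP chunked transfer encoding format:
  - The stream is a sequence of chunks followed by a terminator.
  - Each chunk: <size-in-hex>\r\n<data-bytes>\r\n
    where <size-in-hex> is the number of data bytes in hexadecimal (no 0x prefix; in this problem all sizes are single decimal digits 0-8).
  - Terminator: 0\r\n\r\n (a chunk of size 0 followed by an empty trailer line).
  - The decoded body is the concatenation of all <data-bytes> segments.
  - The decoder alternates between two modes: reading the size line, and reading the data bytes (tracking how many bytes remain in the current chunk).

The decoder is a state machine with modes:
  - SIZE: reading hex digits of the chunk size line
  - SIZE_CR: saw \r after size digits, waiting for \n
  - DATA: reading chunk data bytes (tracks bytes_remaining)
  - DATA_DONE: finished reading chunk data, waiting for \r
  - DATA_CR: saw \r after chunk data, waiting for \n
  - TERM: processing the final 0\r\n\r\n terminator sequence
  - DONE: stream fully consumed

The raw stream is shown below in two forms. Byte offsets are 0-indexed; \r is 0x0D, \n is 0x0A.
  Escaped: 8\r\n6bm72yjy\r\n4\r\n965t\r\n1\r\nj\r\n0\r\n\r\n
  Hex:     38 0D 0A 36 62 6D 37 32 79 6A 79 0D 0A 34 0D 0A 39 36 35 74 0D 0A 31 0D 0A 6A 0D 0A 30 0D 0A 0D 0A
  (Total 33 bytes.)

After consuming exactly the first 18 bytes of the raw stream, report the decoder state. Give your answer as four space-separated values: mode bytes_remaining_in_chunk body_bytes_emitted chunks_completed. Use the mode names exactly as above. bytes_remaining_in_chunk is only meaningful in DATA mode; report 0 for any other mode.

Byte 0 = '8': mode=SIZE remaining=0 emitted=0 chunks_done=0
Byte 1 = 0x0D: mode=SIZE_CR remaining=0 emitted=0 chunks_done=0
Byte 2 = 0x0A: mode=DATA remaining=8 emitted=0 chunks_done=0
Byte 3 = '6': mode=DATA remaining=7 emitted=1 chunks_done=0
Byte 4 = 'b': mode=DATA remaining=6 emitted=2 chunks_done=0
Byte 5 = 'm': mode=DATA remaining=5 emitted=3 chunks_done=0
Byte 6 = '7': mode=DATA remaining=4 emitted=4 chunks_done=0
Byte 7 = '2': mode=DATA remaining=3 emitted=5 chunks_done=0
Byte 8 = 'y': mode=DATA remaining=2 emitted=6 chunks_done=0
Byte 9 = 'j': mode=DATA remaining=1 emitted=7 chunks_done=0
Byte 10 = 'y': mode=DATA_DONE remaining=0 emitted=8 chunks_done=0
Byte 11 = 0x0D: mode=DATA_CR remaining=0 emitted=8 chunks_done=0
Byte 12 = 0x0A: mode=SIZE remaining=0 emitted=8 chunks_done=1
Byte 13 = '4': mode=SIZE remaining=0 emitted=8 chunks_done=1
Byte 14 = 0x0D: mode=SIZE_CR remaining=0 emitted=8 chunks_done=1
Byte 15 = 0x0A: mode=DATA remaining=4 emitted=8 chunks_done=1
Byte 16 = '9': mode=DATA remaining=3 emitted=9 chunks_done=1
Byte 17 = '6': mode=DATA remaining=2 emitted=10 chunks_done=1

Answer: DATA 2 10 1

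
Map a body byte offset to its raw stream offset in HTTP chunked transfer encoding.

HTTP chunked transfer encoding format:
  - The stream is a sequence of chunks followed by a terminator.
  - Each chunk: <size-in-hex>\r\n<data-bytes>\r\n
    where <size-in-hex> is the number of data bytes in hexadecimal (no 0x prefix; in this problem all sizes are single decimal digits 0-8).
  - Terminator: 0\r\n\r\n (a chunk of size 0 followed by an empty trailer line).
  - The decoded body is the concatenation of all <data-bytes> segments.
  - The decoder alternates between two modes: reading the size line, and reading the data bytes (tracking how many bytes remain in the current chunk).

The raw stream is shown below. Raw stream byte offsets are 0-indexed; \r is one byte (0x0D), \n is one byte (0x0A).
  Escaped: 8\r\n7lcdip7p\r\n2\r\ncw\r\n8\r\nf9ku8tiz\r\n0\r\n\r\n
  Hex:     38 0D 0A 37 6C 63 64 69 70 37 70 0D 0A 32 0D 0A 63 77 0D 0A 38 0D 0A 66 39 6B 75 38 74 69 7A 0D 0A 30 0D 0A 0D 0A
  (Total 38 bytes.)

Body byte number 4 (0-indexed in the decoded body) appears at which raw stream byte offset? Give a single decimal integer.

Answer: 7

Derivation:
Chunk 1: stream[0..1]='8' size=0x8=8, data at stream[3..11]='7lcdip7p' -> body[0..8], body so far='7lcdip7p'
Chunk 2: stream[13..14]='2' size=0x2=2, data at stream[16..18]='cw' -> body[8..10], body so far='7lcdip7pcw'
Chunk 3: stream[20..21]='8' size=0x8=8, data at stream[23..31]='f9ku8tiz' -> body[10..18], body so far='7lcdip7pcwf9ku8tiz'
Chunk 4: stream[33..34]='0' size=0 (terminator). Final body='7lcdip7pcwf9ku8tiz' (18 bytes)
Body byte 4 at stream offset 7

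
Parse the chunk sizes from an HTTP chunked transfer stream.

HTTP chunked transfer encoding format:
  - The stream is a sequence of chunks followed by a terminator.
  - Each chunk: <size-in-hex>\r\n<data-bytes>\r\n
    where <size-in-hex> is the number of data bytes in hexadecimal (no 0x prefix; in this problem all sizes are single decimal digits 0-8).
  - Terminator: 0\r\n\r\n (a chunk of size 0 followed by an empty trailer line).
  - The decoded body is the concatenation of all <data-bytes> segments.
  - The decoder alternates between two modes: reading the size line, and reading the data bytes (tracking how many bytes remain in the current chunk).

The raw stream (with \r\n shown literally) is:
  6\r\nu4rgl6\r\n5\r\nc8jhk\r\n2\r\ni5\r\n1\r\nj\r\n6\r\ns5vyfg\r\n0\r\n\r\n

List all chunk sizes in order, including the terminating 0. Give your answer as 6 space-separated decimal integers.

Answer: 6 5 2 1 6 0

Derivation:
Chunk 1: stream[0..1]='6' size=0x6=6, data at stream[3..9]='u4rgl6' -> body[0..6], body so far='u4rgl6'
Chunk 2: stream[11..12]='5' size=0x5=5, data at stream[14..19]='c8jhk' -> body[6..11], body so far='u4rgl6c8jhk'
Chunk 3: stream[21..22]='2' size=0x2=2, data at stream[24..26]='i5' -> body[11..13], body so far='u4rgl6c8jhki5'
Chunk 4: stream[28..29]='1' size=0x1=1, data at stream[31..32]='j' -> body[13..14], body so far='u4rgl6c8jhki5j'
Chunk 5: stream[34..35]='6' size=0x6=6, data at stream[37..43]='s5vyfg' -> body[14..20], body so far='u4rgl6c8jhki5js5vyfg'
Chunk 6: stream[45..46]='0' size=0 (terminator). Final body='u4rgl6c8jhki5js5vyfg' (20 bytes)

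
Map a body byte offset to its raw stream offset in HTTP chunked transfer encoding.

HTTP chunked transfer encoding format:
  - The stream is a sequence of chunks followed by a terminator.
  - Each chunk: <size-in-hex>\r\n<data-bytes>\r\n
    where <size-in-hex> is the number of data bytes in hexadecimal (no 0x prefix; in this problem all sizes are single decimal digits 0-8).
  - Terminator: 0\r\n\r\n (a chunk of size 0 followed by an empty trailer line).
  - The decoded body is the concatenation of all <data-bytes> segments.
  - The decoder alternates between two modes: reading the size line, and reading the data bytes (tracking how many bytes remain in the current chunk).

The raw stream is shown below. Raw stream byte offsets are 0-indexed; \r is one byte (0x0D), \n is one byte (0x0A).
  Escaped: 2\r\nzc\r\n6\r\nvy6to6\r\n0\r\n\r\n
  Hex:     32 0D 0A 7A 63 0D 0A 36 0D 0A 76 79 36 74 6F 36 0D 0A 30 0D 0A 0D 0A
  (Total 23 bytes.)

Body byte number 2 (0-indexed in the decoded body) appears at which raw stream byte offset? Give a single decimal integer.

Chunk 1: stream[0..1]='2' size=0x2=2, data at stream[3..5]='zc' -> body[0..2], body so far='zc'
Chunk 2: stream[7..8]='6' size=0x6=6, data at stream[10..16]='vy6to6' -> body[2..8], body so far='zcvy6to6'
Chunk 3: stream[18..19]='0' size=0 (terminator). Final body='zcvy6to6' (8 bytes)
Body byte 2 at stream offset 10

Answer: 10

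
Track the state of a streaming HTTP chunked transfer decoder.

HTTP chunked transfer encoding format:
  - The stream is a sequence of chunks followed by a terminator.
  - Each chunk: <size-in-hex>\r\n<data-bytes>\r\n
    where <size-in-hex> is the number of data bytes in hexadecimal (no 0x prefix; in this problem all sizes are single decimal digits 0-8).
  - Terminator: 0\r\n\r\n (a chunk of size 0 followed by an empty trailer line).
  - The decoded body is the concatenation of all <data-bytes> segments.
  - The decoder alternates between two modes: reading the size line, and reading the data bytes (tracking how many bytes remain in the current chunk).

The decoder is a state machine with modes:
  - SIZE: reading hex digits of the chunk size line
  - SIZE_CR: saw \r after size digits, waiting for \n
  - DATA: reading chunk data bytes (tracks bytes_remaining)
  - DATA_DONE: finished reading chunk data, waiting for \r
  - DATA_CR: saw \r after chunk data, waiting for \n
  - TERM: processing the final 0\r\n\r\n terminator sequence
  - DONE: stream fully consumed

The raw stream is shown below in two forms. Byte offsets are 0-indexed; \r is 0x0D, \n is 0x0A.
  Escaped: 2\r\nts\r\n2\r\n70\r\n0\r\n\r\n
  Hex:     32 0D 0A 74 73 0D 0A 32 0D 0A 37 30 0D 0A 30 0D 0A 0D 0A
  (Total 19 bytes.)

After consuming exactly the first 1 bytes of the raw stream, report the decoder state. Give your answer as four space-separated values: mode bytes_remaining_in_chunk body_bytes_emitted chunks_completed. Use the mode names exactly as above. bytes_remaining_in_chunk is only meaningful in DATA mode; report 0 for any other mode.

Answer: SIZE 0 0 0

Derivation:
Byte 0 = '2': mode=SIZE remaining=0 emitted=0 chunks_done=0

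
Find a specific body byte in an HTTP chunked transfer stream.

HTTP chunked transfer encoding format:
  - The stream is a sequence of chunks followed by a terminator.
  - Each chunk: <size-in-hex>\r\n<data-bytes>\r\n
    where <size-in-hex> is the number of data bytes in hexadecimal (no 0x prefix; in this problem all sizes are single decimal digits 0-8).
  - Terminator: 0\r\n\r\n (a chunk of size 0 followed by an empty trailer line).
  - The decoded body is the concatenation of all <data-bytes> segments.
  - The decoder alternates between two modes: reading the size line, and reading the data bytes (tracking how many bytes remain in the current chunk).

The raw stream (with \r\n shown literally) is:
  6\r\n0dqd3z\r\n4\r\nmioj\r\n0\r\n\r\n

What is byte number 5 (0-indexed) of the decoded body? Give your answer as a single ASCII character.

Chunk 1: stream[0..1]='6' size=0x6=6, data at stream[3..9]='0dqd3z' -> body[0..6], body so far='0dqd3z'
Chunk 2: stream[11..12]='4' size=0x4=4, data at stream[14..18]='mioj' -> body[6..10], body so far='0dqd3zmioj'
Chunk 3: stream[20..21]='0' size=0 (terminator). Final body='0dqd3zmioj' (10 bytes)
Body byte 5 = 'z'

Answer: z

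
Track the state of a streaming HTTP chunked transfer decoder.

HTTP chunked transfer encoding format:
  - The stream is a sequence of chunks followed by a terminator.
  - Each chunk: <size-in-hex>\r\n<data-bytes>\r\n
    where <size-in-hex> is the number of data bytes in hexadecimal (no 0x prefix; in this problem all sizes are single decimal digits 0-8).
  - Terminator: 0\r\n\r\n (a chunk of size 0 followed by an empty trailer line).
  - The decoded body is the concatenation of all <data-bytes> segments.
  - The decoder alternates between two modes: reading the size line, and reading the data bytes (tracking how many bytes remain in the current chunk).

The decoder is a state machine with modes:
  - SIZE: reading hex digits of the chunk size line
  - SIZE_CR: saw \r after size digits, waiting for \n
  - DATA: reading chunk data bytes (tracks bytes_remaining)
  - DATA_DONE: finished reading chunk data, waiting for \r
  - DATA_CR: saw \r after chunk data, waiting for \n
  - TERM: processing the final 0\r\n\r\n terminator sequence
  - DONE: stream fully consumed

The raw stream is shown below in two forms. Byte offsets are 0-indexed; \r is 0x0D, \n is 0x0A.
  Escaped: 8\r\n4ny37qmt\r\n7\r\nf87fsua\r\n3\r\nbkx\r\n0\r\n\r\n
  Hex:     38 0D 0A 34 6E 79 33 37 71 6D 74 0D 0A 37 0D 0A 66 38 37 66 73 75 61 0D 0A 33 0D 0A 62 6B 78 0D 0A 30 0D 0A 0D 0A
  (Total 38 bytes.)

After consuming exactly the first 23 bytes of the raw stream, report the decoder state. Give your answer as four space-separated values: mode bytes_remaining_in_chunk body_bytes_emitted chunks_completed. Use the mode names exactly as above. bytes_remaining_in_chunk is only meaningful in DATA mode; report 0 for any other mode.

Answer: DATA_DONE 0 15 1

Derivation:
Byte 0 = '8': mode=SIZE remaining=0 emitted=0 chunks_done=0
Byte 1 = 0x0D: mode=SIZE_CR remaining=0 emitted=0 chunks_done=0
Byte 2 = 0x0A: mode=DATA remaining=8 emitted=0 chunks_done=0
Byte 3 = '4': mode=DATA remaining=7 emitted=1 chunks_done=0
Byte 4 = 'n': mode=DATA remaining=6 emitted=2 chunks_done=0
Byte 5 = 'y': mode=DATA remaining=5 emitted=3 chunks_done=0
Byte 6 = '3': mode=DATA remaining=4 emitted=4 chunks_done=0
Byte 7 = '7': mode=DATA remaining=3 emitted=5 chunks_done=0
Byte 8 = 'q': mode=DATA remaining=2 emitted=6 chunks_done=0
Byte 9 = 'm': mode=DATA remaining=1 emitted=7 chunks_done=0
Byte 10 = 't': mode=DATA_DONE remaining=0 emitted=8 chunks_done=0
Byte 11 = 0x0D: mode=DATA_CR remaining=0 emitted=8 chunks_done=0
Byte 12 = 0x0A: mode=SIZE remaining=0 emitted=8 chunks_done=1
Byte 13 = '7': mode=SIZE remaining=0 emitted=8 chunks_done=1
Byte 14 = 0x0D: mode=SIZE_CR remaining=0 emitted=8 chunks_done=1
Byte 15 = 0x0A: mode=DATA remaining=7 emitted=8 chunks_done=1
Byte 16 = 'f': mode=DATA remaining=6 emitted=9 chunks_done=1
Byte 17 = '8': mode=DATA remaining=5 emitted=10 chunks_done=1
Byte 18 = '7': mode=DATA remaining=4 emitted=11 chunks_done=1
Byte 19 = 'f': mode=DATA remaining=3 emitted=12 chunks_done=1
Byte 20 = 's': mode=DATA remaining=2 emitted=13 chunks_done=1
Byte 21 = 'u': mode=DATA remaining=1 emitted=14 chunks_done=1
Byte 22 = 'a': mode=DATA_DONE remaining=0 emitted=15 chunks_done=1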